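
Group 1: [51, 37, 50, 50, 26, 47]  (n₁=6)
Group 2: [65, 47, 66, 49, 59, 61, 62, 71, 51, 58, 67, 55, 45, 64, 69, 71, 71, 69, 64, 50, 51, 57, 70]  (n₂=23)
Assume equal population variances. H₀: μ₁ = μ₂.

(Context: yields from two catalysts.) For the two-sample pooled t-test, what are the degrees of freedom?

degrees of freedom = 27

df = n₁ + n₂ − 2 = 6 + 23 − 2 = 27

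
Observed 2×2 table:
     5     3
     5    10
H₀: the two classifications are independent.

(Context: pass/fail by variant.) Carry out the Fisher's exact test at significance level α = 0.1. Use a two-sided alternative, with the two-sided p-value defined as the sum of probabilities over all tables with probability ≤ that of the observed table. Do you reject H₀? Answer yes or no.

reject H₀: no

Margins: r₁=8, r₂=15, c₁=10, c₂=13, n=23
p_obs = C(8,5)·C(15,5)/C(23,10); sum pmf over tables with pmf ≤ p_obs
p-value (two-sided) = 0.22129
At α=0.1: p ≥ α → fail to reject H₀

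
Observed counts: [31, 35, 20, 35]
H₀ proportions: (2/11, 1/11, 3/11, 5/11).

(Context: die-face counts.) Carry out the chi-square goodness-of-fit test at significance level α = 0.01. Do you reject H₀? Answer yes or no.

reject H₀: yes

n = 121; E_i = n·p_i = [22.00, 11.00, 33.00, 55.00]
χ² = (31−22.00)²/22.00 + (35−11.00)²/11.00 + (20−33.00)²/33.00 + (35−55.00)²/55.00 = 68.4394
df = 3
p-value (upper-tail) = 0.00000
At α=0.01: p < α → reject H₀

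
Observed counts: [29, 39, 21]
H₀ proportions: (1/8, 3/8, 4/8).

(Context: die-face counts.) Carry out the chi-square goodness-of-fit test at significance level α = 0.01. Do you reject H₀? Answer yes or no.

n = 89; E_i = n·p_i = [11.12, 33.38, 44.50]
χ² = (29−11.12)²/11.12 + (39−33.38)²/33.38 + (21−44.50)²/44.50 = 42.0787
df = 2
p-value (upper-tail) = 0.00000
At α=0.01: p < α → reject H₀

reject H₀: yes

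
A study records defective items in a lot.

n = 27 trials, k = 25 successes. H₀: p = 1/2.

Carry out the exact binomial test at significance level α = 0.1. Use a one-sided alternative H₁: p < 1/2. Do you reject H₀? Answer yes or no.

reject H₀: no

Exact binomial: n=27, k=25, p₀=1/2=0.5000
P(X≤25) from Σ C(n,i)·p₀^i·(1−p₀)^(n−i)
p-value (one-sided, H₁ less) = 1.00000
At α=0.1: p ≥ α → fail to reject H₀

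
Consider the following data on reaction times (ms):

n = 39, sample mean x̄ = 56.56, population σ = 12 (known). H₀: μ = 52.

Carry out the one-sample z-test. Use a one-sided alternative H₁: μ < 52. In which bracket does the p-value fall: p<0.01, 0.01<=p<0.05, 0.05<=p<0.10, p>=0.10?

SE = σ/√n = 12/√39 = 1.9215
z = (x̄−μ₀)/SE = (56.56−52)/1.9215 = 2.3731
p-value (one-sided, H₁ less) = 0.99118
→ bracket: p>=0.10

p-value bracket: p>=0.10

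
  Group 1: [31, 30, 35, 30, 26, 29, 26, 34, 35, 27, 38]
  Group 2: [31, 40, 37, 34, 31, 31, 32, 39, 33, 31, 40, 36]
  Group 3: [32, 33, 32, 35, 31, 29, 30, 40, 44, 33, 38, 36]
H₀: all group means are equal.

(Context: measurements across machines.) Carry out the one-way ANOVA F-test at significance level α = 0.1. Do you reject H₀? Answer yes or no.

Group means [31.00, 34.58, 34.42], grand mean 33.400
SSB = Σnᵢ(x̄ᵢ−x̄)² = 92.567; SSW = ΣΣ(x−x̄ᵢ)² = 523.833
MSB = 92.567/2 = 46.2833; MSW = 523.833/32 = 16.3698
F = MSB/MSW = 2.8274
df = (2, 32)
p-value (upper-tail) = 0.07401
At α=0.1: p < α → reject H₀

reject H₀: yes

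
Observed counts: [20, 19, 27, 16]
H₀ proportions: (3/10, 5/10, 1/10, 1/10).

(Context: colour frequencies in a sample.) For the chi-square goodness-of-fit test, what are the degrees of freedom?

df = k − 1 = 4 − 1 = 3

degrees of freedom = 3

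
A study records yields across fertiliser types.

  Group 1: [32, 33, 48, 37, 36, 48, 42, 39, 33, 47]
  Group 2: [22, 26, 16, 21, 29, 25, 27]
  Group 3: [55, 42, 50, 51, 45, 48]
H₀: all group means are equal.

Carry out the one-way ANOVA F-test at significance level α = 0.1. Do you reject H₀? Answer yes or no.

reject H₀: yes

Group means [39.50, 23.71, 48.50], grand mean 37.043
SSB = Σnᵢ(x̄ᵢ−x̄)² = 2091.528; SSW = ΣΣ(x−x̄ᵢ)² = 587.429
MSB = 2091.528/2 = 1045.7640; MSW = 587.429/20 = 29.3714
F = MSB/MSW = 35.6048
df = (2, 20)
p-value (upper-tail) = 0.00000
At α=0.1: p < α → reject H₀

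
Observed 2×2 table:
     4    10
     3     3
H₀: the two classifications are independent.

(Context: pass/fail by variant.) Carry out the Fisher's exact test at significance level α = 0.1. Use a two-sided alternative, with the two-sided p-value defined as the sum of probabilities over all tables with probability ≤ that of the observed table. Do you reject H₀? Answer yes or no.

reject H₀: no

Margins: r₁=14, r₂=6, c₁=7, c₂=13, n=20
p_obs = C(14,4)·C(6,3)/C(20,7); sum pmf over tables with pmf ≤ p_obs
p-value (two-sided) = 0.61262
At α=0.1: p ≥ α → fail to reject H₀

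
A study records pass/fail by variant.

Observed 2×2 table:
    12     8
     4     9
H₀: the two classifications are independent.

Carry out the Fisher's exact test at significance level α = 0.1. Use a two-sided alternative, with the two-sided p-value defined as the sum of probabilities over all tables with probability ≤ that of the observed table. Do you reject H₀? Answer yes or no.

reject H₀: no

Margins: r₁=20, r₂=13, c₁=16, c₂=17, n=33
p_obs = C(20,12)·C(13,4)/C(33,16); sum pmf over tables with pmf ≤ p_obs
p-value (two-sided) = 0.15706
At α=0.1: p ≥ α → fail to reject H₀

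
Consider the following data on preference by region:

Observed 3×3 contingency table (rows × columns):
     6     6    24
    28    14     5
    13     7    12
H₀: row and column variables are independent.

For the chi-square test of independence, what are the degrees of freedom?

df = (r−1)(c−1) = (3−1)·(3−1) = 4

degrees of freedom = 4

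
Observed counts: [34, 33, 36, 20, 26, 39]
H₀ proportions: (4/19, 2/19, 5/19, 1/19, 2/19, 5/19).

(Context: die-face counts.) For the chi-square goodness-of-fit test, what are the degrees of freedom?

df = k − 1 = 6 − 1 = 5

degrees of freedom = 5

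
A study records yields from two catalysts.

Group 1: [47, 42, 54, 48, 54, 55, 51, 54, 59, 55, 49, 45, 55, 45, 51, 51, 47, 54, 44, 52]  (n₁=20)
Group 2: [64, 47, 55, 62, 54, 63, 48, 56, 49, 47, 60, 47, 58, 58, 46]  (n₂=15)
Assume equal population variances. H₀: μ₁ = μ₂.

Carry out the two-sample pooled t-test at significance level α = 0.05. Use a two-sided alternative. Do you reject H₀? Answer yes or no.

x̄₁=50.600, s₁=4.547, n₁=20
x̄₂=54.267, s₂=6.486, n₂=15
s_p² = [19·4.547² + 14·6.486²]/33 = 29.7495
SE = √(s_p²·(1/20+1/15)) = 1.8630
t = (50.600−54.267)/1.8630 = -1.9682
df = 33
p-value (two-sided) = 0.05750
At α=0.05: p ≥ α → fail to reject H₀

reject H₀: no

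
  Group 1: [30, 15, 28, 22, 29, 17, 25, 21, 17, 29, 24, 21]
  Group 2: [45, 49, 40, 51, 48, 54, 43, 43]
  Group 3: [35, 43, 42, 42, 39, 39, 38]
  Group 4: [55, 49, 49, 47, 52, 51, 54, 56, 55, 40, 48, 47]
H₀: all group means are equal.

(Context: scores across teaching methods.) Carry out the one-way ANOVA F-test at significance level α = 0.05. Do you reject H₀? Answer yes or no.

Group means [23.17, 46.62, 39.71, 50.25], grand mean 39.282
SSB = Σnᵢ(x̄ᵢ−x̄)² = 4992.677; SSW = ΣΣ(x−x̄ᵢ)² = 727.220
MSB = 4992.677/3 = 1664.2257; MSW = 727.220/35 = 20.7777
F = MSB/MSW = 80.0966
df = (3, 35)
p-value (upper-tail) = 0.00000
At α=0.05: p < α → reject H₀

reject H₀: yes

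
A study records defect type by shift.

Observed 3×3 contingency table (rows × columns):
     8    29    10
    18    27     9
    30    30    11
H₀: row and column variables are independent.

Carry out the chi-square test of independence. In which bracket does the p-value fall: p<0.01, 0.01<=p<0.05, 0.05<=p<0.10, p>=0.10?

Row totals [47, 54, 71], col totals [56, 86, 30], n=172
χ² = (8−15.30)²/15.30 + (29−23.50)²/23.50 + (10−8.20)²/8.20 + (18−17.58)²/17.58 + (27−27.00)²/27.00 + (9−9.42)²/9.42 + (30−23.12)²/23.12 + (30−35.50)²/35.50 + (11−12.38)²/12.38 = 8.2534
df = 4
p-value (upper-tail) = 0.08273
→ bracket: 0.05<=p<0.10

p-value bracket: 0.05<=p<0.10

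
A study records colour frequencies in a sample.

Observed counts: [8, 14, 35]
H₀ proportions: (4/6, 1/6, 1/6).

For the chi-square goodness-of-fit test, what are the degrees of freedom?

degrees of freedom = 2

df = k − 1 = 3 − 1 = 2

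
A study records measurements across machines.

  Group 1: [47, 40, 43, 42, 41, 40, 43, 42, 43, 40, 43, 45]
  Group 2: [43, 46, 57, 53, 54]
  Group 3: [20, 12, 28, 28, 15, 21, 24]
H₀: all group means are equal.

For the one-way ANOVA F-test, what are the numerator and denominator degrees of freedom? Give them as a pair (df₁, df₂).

k = 3 groups, N = 24 total
df = (k−1, N−k) = (3−1, 24−3) = (2, 21)

degrees of freedom = [2, 21]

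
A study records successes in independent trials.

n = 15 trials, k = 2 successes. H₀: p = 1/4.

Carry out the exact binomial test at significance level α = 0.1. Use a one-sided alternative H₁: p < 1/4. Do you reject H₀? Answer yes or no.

reject H₀: no

Exact binomial: n=15, k=2, p₀=1/4=0.2500
P(X≤2) from Σ C(n,i)·p₀^i·(1−p₀)^(n−i)
p-value (one-sided, H₁ less) = 0.23609
At α=0.1: p ≥ α → fail to reject H₀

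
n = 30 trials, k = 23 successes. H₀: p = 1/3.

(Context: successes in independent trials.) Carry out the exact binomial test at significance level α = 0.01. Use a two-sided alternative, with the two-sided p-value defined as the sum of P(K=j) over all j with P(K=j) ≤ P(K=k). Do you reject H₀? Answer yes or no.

Exact binomial: n=30, k=23, p₀=1/3=0.3333
P(X=j) = C(n,j)·p₀^j·(1−p₀)^(n−j); p = Σ P(X=j) over j with P(X=j) ≤ P(X=23)
p-value (two-sided) = 0.00000
At α=0.01: p < α → reject H₀

reject H₀: yes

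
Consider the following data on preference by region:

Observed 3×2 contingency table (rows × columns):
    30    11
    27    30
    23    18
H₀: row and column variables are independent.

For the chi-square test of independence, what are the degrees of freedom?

degrees of freedom = 2

df = (r−1)(c−1) = (3−1)·(2−1) = 2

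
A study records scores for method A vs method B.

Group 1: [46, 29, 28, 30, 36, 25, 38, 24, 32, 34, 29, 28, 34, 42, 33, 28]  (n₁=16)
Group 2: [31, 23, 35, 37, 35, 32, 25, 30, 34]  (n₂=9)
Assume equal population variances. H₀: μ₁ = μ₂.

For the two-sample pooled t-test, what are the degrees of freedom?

df = n₁ + n₂ − 2 = 16 + 9 − 2 = 23

degrees of freedom = 23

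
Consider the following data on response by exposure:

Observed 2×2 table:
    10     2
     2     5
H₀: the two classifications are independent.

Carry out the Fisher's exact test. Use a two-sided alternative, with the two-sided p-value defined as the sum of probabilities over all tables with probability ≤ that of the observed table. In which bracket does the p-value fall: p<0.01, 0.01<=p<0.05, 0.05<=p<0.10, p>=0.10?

p-value bracket: 0.01<=p<0.05

Margins: r₁=12, r₂=7, c₁=12, c₂=7, n=19
p_obs = C(12,10)·C(7,2)/C(19,12); sum pmf over tables with pmf ≤ p_obs
p-value (two-sided) = 0.04491
→ bracket: 0.01<=p<0.05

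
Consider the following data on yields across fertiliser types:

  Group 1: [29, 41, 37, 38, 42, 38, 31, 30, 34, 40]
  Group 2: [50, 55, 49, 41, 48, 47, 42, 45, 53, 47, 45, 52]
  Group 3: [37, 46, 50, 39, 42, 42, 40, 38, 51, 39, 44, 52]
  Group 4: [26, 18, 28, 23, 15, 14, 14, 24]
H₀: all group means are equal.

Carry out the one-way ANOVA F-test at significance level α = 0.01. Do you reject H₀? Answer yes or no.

reject H₀: yes

Group means [36.00, 47.83, 43.33, 20.25], grand mean 38.476
SSB = Σnᵢ(x̄ᵢ−x̄)² = 4052.643; SSW = ΣΣ(x−x̄ᵢ)² = 931.833
MSB = 4052.643/3 = 1350.8810; MSW = 931.833/38 = 24.5219
F = MSB/MSW = 55.0887
df = (3, 38)
p-value (upper-tail) = 0.00000
At α=0.01: p < α → reject H₀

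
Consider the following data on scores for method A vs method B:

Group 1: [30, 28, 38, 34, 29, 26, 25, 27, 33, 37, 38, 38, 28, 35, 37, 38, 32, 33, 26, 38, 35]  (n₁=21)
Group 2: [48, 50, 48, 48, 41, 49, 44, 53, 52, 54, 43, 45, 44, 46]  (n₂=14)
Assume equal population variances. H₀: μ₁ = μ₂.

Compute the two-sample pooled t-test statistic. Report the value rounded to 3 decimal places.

x̄₁=32.619, s₁=4.674, n₁=21
x̄₂=47.500, s₂=3.898, n₂=14
s_p² = [20·4.674² + 13·3.898²]/33 = 19.2258
SE = √(s_p²·(1/21+1/14)) = 1.5129
t = (32.619−47.500)/1.5129 = -9.8362
df = 33

test statistic = -9.836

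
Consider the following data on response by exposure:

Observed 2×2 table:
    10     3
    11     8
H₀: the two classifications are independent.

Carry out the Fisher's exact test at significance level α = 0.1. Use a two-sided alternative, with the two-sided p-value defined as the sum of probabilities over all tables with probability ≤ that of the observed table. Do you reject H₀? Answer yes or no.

reject H₀: no

Margins: r₁=13, r₂=19, c₁=21, c₂=11, n=32
p_obs = C(13,10)·C(19,11)/C(32,21); sum pmf over tables with pmf ≤ p_obs
p-value (two-sided) = 0.45013
At α=0.1: p ≥ α → fail to reject H₀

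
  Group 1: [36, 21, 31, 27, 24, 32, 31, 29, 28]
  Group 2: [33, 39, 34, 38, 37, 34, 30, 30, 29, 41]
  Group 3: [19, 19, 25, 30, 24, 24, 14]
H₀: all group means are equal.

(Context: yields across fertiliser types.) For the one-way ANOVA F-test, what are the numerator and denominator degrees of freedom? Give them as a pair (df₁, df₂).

k = 3 groups, N = 26 total
df = (k−1, N−k) = (3−1, 26−3) = (2, 23)

degrees of freedom = [2, 23]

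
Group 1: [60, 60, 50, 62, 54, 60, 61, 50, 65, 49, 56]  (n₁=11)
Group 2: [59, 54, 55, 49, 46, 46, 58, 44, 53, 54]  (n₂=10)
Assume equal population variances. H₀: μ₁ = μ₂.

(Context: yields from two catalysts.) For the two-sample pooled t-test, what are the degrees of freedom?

degrees of freedom = 19

df = n₁ + n₂ − 2 = 11 + 10 − 2 = 19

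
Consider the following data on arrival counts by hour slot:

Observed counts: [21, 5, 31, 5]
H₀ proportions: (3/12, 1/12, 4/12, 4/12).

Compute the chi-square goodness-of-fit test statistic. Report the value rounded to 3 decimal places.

n = 62; E_i = n·p_i = [15.50, 5.17, 20.67, 20.67]
χ² = (21−15.50)²/15.50 + (5−5.17)²/5.17 + (31−20.67)²/20.67 + (5−20.67)²/20.67 = 19.0000
df = 3

test statistic = 19.000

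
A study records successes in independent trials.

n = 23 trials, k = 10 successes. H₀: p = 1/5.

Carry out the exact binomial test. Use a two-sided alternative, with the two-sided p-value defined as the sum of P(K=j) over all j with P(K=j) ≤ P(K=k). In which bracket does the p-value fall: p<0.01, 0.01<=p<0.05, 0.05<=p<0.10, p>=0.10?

Exact binomial: n=23, k=10, p₀=1/5=0.2000
P(X=j) = C(n,j)·p₀^j·(1−p₀)^(n−j); p = Σ P(X=j) over j with P(X=j) ≤ P(X=10)
p-value (two-sided) = 0.01484
→ bracket: 0.01<=p<0.05

p-value bracket: 0.01<=p<0.05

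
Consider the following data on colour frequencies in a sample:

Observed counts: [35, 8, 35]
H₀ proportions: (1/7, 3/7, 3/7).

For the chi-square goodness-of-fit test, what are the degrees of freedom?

df = k − 1 = 3 − 1 = 2

degrees of freedom = 2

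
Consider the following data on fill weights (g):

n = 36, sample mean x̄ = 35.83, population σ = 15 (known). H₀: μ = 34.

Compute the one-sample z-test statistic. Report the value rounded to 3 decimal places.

SE = σ/√n = 15/√36 = 2.5000
z = (x̄−μ₀)/SE = (35.83−34)/2.5000 = 0.7320

test statistic = 0.732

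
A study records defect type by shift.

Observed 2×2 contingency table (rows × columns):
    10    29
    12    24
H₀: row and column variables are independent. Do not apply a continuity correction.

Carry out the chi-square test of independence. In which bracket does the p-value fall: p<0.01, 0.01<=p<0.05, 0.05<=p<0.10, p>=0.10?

Row totals [39, 36], col totals [22, 53], n=75
χ² = (10−11.44)²/11.44 + (29−27.56)²/27.56 + (12−10.56)²/10.56 + (24−25.44)²/25.44 = 0.5344
df = 1
p-value (upper-tail) = 0.46477
→ bracket: p>=0.10

p-value bracket: p>=0.10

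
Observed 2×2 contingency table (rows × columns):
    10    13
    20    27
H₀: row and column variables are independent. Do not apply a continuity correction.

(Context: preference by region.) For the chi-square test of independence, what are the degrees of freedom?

df = (r−1)(c−1) = (2−1)·(2−1) = 1

degrees of freedom = 1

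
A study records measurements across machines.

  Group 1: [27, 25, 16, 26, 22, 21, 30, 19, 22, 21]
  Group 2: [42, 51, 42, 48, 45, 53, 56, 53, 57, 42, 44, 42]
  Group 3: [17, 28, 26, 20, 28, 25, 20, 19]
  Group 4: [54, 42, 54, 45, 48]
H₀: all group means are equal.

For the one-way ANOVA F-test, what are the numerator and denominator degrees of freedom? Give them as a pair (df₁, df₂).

k = 4 groups, N = 35 total
df = (k−1, N−k) = (4−1, 35−4) = (3, 31)

degrees of freedom = [3, 31]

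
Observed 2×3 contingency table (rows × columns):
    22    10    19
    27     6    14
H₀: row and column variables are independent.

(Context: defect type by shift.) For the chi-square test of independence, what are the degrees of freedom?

degrees of freedom = 2

df = (r−1)(c−1) = (2−1)·(3−1) = 2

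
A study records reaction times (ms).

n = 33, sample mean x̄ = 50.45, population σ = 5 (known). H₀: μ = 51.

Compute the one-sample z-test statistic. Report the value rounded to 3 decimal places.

SE = σ/√n = 5/√33 = 0.8704
z = (x̄−μ₀)/SE = (50.45−51)/0.8704 = -0.6319

test statistic = -0.632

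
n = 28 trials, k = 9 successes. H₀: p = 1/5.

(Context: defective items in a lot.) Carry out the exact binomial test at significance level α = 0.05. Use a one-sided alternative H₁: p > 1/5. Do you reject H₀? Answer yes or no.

reject H₀: no

Exact binomial: n=28, k=9, p₀=1/5=0.2000
P(X≥9) from Σ C(n,i)·p₀^i·(1−p₀)^(n−i)
p-value (one-sided, H₁ greater) = 0.09003
At α=0.05: p ≥ α → fail to reject H₀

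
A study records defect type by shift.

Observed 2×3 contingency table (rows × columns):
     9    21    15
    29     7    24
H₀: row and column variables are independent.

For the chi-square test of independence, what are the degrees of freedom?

degrees of freedom = 2

df = (r−1)(c−1) = (2−1)·(3−1) = 2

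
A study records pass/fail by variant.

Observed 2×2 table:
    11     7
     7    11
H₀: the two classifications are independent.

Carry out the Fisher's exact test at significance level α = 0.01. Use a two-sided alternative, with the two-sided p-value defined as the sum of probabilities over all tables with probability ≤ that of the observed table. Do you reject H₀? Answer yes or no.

reject H₀: no

Margins: r₁=18, r₂=18, c₁=18, c₂=18, n=36
p_obs = C(18,11)·C(18,7)/C(36,18); sum pmf over tables with pmf ≤ p_obs
p-value (two-sided) = 0.31754
At α=0.01: p ≥ α → fail to reject H₀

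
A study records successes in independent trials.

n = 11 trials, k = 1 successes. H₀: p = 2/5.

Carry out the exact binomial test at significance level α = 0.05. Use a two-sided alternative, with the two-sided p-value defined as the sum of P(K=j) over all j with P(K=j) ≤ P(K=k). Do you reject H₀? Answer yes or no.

Exact binomial: n=11, k=1, p₀=2/5=0.4000
P(X=j) = C(n,j)·p₀^j·(1−p₀)^(n−j); p = Σ P(X=j) over j with P(X=j) ≤ P(X=1)
p-value (two-sided) = 0.05951
At α=0.05: p ≥ α → fail to reject H₀

reject H₀: no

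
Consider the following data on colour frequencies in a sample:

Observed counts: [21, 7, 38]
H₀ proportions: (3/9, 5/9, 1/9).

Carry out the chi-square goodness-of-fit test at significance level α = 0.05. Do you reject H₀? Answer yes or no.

reject H₀: yes

n = 66; E_i = n·p_i = [22.00, 36.67, 7.33]
χ² = (21−22.00)²/22.00 + (7−36.67)²/36.67 + (38−7.33)²/7.33 = 152.2909
df = 2
p-value (upper-tail) = 0.00000
At α=0.05: p < α → reject H₀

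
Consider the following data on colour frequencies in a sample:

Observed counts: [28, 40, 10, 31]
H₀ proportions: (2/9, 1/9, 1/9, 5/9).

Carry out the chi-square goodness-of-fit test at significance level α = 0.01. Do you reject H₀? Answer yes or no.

reject H₀: yes

n = 109; E_i = n·p_i = [24.22, 12.11, 12.11, 60.56]
χ² = (28−24.22)²/24.22 + (40−12.11)²/12.11 + (10−12.11)²/12.11 + (31−60.56)²/60.56 = 79.6037
df = 3
p-value (upper-tail) = 0.00000
At α=0.01: p < α → reject H₀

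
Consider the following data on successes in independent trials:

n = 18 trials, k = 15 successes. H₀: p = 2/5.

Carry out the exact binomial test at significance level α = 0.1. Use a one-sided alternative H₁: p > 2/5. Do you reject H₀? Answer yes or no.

Exact binomial: n=18, k=15, p₀=2/5=0.4000
P(X≥15) from Σ C(n,i)·p₀^i·(1−p₀)^(n−i)
p-value (one-sided, H₁ greater) = 0.00021
At α=0.1: p < α → reject H₀

reject H₀: yes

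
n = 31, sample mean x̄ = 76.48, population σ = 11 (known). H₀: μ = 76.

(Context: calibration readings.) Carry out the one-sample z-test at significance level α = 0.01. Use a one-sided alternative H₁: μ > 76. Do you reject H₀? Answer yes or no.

reject H₀: no

SE = σ/√n = 11/√31 = 1.9757
z = (x̄−μ₀)/SE = (76.48−76)/1.9757 = 0.2430
p-value (one-sided, H₁ greater) = 0.40402
At α=0.01: p ≥ α → fail to reject H₀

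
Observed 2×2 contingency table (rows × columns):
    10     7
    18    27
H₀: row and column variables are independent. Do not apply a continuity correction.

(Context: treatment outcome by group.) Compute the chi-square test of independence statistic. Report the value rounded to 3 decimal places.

Row totals [17, 45], col totals [28, 34], n=62
χ² = (10−7.68)²/7.68 + (7−9.32)²/9.32 + (18−20.32)²/20.32 + (27−24.68)²/24.68 = 1.7653
df = 1

test statistic = 1.765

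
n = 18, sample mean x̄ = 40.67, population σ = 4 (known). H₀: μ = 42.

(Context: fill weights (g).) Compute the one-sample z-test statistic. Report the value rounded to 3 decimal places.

SE = σ/√n = 4/√18 = 0.9428
z = (x̄−μ₀)/SE = (40.67−42)/0.9428 = -1.4107

test statistic = -1.411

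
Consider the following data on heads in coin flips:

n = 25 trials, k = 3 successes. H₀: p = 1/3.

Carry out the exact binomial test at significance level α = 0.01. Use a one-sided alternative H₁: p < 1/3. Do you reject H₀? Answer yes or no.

reject H₀: no

Exact binomial: n=25, k=3, p₀=1/3=0.3333
P(X≤3) from Σ C(n,i)·p₀^i·(1−p₀)^(n−i)
p-value (one-sided, H₁ less) = 0.01489
At α=0.01: p ≥ α → fail to reject H₀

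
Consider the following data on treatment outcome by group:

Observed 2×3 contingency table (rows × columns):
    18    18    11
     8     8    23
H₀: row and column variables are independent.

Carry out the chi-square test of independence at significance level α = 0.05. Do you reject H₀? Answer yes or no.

Row totals [47, 39], col totals [26, 26, 34], n=86
χ² = (18−14.21)²/14.21 + (18−14.21)²/14.21 + (11−18.58)²/18.58 + (8−11.79)²/11.79 + (8−11.79)²/11.79 + (23−15.42)²/15.42 = 11.2810
df = 2
p-value (upper-tail) = 0.00355
At α=0.05: p < α → reject H₀

reject H₀: yes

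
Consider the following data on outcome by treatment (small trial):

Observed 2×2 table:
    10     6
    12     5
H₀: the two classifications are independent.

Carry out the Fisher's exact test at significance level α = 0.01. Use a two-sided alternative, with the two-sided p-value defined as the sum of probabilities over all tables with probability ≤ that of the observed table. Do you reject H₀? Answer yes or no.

Margins: r₁=16, r₂=17, c₁=22, c₂=11, n=33
p_obs = C(16,10)·C(17,12)/C(33,22); sum pmf over tables with pmf ≤ p_obs
p-value (two-sided) = 0.72068
At α=0.01: p ≥ α → fail to reject H₀

reject H₀: no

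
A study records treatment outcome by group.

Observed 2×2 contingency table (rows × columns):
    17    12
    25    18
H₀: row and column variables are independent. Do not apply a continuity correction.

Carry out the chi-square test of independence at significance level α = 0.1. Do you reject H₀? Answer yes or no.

reject H₀: no

Row totals [29, 43], col totals [42, 30], n=72
χ² = (17−16.92)²/16.92 + (12−12.08)²/12.08 + (25−25.08)²/25.08 + (18−17.92)²/17.92 = 0.0016
df = 1
p-value (upper-tail) = 0.96760
At α=0.1: p ≥ α → fail to reject H₀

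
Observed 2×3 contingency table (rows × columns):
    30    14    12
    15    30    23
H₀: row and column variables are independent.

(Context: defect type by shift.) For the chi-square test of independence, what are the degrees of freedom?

degrees of freedom = 2

df = (r−1)(c−1) = (2−1)·(3−1) = 2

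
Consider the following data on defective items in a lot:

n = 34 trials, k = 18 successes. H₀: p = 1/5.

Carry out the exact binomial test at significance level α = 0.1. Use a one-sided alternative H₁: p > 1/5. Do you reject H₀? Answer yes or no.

Exact binomial: n=34, k=18, p₀=1/5=0.2000
P(X≥18) from Σ C(n,i)·p₀^i·(1−p₀)^(n−i)
p-value (one-sided, H₁ greater) = 0.00002
At α=0.1: p < α → reject H₀

reject H₀: yes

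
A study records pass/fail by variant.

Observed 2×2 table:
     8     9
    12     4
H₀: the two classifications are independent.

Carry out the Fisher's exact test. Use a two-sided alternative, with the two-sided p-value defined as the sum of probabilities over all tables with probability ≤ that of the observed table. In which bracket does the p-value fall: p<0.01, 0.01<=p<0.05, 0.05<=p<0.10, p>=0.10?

Margins: r₁=17, r₂=16, c₁=20, c₂=13, n=33
p_obs = C(17,8)·C(16,12)/C(33,20); sum pmf over tables with pmf ≤ p_obs
p-value (two-sided) = 0.15706
→ bracket: p>=0.10

p-value bracket: p>=0.10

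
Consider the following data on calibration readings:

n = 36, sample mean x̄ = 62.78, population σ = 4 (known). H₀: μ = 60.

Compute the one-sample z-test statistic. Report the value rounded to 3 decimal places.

test statistic = 4.170

SE = σ/√n = 4/√36 = 0.6667
z = (x̄−μ₀)/SE = (62.78−60)/0.6667 = 4.1700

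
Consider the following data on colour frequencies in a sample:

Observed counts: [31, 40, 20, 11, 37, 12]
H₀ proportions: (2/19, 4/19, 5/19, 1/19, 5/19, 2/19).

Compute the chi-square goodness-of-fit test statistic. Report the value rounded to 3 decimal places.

test statistic = 28.594

n = 151; E_i = n·p_i = [15.89, 31.79, 39.74, 7.95, 39.74, 15.89]
χ² = (31−15.89)²/15.89 + (40−31.79)²/31.79 + (20−39.74)²/39.74 + (11−7.95)²/7.95 + (37−39.74)²/39.74 + (12−15.89)²/15.89 = 28.5940
df = 5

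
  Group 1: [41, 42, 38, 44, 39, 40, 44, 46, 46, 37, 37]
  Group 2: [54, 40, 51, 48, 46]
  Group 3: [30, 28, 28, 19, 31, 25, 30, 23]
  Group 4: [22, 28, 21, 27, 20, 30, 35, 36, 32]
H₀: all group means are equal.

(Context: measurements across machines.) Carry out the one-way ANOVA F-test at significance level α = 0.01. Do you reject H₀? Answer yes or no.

Group means [41.27, 47.80, 26.75, 27.89], grand mean 35.091
SSB = Σnᵢ(x̄ᵢ−x̄)² = 2251.357; SSW = ΣΣ(x−x̄ᵢ)² = 629.371
MSB = 2251.357/3 = 750.4522; MSW = 629.371/29 = 21.7024
F = MSB/MSW = 34.5792
df = (3, 29)
p-value (upper-tail) = 0.00000
At α=0.01: p < α → reject H₀

reject H₀: yes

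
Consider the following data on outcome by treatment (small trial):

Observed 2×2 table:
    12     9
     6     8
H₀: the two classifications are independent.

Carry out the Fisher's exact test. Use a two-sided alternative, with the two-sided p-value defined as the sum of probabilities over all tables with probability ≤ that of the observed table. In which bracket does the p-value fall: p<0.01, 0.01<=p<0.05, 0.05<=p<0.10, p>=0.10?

p-value bracket: p>=0.10

Margins: r₁=21, r₂=14, c₁=18, c₂=17, n=35
p_obs = C(21,12)·C(14,6)/C(35,18); sum pmf over tables with pmf ≤ p_obs
p-value (two-sided) = 0.49979
→ bracket: p>=0.10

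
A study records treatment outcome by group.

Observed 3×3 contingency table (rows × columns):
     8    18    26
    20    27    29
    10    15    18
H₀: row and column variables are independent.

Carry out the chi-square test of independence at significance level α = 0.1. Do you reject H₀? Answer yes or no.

Row totals [52, 76, 43], col totals [38, 60, 73], n=171
χ² = (8−11.56)²/11.56 + (18−18.25)²/18.25 + (26−22.20)²/22.20 + (20−16.89)²/16.89 + (27−26.67)²/26.67 + (29−32.44)²/32.44 + (10−9.56)²/9.56 + (15−15.09)²/15.09 + (18−18.36)²/18.36 = 2.7193
df = 4
p-value (upper-tail) = 0.60585
At α=0.1: p ≥ α → fail to reject H₀

reject H₀: no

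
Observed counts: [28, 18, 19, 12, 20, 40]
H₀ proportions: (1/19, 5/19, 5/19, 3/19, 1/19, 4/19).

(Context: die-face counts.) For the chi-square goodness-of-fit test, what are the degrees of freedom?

degrees of freedom = 5

df = k − 1 = 6 − 1 = 5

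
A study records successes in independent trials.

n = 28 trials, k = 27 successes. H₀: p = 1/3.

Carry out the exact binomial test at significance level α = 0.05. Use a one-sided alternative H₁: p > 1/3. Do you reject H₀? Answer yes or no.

Exact binomial: n=28, k=27, p₀=1/3=0.3333
P(X≥27) from Σ C(n,i)·p₀^i·(1−p₀)^(n−i)
p-value (one-sided, H₁ greater) = 0.00000
At α=0.05: p < α → reject H₀

reject H₀: yes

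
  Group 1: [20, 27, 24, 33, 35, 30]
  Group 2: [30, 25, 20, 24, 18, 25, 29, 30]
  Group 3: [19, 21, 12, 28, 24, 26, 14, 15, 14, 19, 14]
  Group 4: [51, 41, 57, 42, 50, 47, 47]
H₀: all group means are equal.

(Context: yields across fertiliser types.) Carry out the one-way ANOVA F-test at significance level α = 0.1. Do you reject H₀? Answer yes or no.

Group means [28.17, 25.12, 18.73, 47.86], grand mean 28.469
SSB = Σnᵢ(x̄ᵢ−x̄)² = 3765.221; SSW = ΣΣ(x−x̄ᵢ)² = 778.747
MSB = 3765.221/3 = 1255.0738; MSW = 778.747/28 = 27.8124
F = MSB/MSW = 45.1264
df = (3, 28)
p-value (upper-tail) = 0.00000
At α=0.1: p < α → reject H₀

reject H₀: yes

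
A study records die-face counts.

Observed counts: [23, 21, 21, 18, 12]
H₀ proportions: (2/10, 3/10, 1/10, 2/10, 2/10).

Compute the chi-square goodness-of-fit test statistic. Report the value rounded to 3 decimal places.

test statistic = 19.368

n = 95; E_i = n·p_i = [19.00, 28.50, 9.50, 19.00, 19.00]
χ² = (23−19.00)²/19.00 + (21−28.50)²/28.50 + (21−9.50)²/9.50 + (18−19.00)²/19.00 + (12−19.00)²/19.00 = 19.3684
df = 4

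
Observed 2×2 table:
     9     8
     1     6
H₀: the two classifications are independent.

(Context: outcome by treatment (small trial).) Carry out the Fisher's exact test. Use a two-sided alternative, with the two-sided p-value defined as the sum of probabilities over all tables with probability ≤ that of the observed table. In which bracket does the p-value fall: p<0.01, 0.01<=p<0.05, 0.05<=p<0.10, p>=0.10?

p-value bracket: p>=0.10

Margins: r₁=17, r₂=7, c₁=10, c₂=14, n=24
p_obs = C(17,9)·C(7,1)/C(24,10); sum pmf over tables with pmf ≤ p_obs
p-value (two-sided) = 0.17178
→ bracket: p>=0.10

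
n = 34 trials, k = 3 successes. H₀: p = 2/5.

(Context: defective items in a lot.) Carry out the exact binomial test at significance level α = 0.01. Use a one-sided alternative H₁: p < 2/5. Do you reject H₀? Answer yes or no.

reject H₀: yes

Exact binomial: n=34, k=3, p₀=2/5=0.4000
P(X≤3) from Σ C(n,i)·p₀^i·(1−p₀)^(n−i)
p-value (one-sided, H₁ less) = 0.00006
At α=0.01: p < α → reject H₀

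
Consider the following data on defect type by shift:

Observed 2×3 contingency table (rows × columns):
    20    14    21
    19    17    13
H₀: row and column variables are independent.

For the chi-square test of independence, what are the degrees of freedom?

degrees of freedom = 2

df = (r−1)(c−1) = (2−1)·(3−1) = 2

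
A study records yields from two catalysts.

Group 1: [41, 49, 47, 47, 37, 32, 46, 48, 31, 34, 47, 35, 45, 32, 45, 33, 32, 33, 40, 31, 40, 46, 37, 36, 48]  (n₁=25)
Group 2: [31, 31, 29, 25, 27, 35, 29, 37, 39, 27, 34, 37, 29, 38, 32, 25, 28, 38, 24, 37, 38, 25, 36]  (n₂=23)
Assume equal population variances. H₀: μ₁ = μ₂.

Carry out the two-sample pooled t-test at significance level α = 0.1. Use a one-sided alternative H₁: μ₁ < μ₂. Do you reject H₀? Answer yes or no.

reject H₀: no

x̄₁=39.680, s₁=6.530, n₁=25
x̄₂=31.783, s₂=5.072, n₂=23
s_p² = [24·6.530² + 22·5.072²]/46 = 34.5512
SE = √(s_p²·(1/25+1/23)) = 1.6983
t = (39.680−31.783)/1.6983 = 4.6501
df = 46
p-value (one-sided, H₁ less) = 0.99999
At α=0.1: p ≥ α → fail to reject H₀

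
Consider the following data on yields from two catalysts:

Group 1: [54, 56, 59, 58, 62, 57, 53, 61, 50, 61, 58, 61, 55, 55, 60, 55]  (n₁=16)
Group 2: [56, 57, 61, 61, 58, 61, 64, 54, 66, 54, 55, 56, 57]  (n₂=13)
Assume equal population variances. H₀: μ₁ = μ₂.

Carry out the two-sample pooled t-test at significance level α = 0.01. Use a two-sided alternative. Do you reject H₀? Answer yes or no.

reject H₀: no

x̄₁=57.188, s₁=3.410, n₁=16
x̄₂=58.462, s₂=3.821, n₂=13
s_p² = [15·3.410² + 12·3.821²]/27 = 12.9507
SE = √(s_p²·(1/16+1/13)) = 1.3437
t = (57.188−58.462)/1.3437 = -0.9481
df = 27
p-value (two-sided) = 0.35147
At α=0.01: p ≥ α → fail to reject H₀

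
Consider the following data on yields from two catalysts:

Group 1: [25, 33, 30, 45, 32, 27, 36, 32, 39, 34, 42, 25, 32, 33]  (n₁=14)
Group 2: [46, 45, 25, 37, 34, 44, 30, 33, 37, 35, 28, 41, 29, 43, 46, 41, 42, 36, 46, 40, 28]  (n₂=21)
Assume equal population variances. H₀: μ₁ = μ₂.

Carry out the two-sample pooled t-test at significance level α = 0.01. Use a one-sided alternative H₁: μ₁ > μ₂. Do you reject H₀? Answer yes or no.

x̄₁=33.214, s₁=5.860, n₁=14
x̄₂=37.429, s₂=6.720, n₂=21
s_p² = [13·5.860² + 20·6.720²]/33 = 40.8939
SE = √(s_p²·(1/14+1/21)) = 2.2064
t = (33.214−37.429)/2.2064 = -1.9100
df = 33
p-value (one-sided, H₁ greater) = 0.96757
At α=0.01: p ≥ α → fail to reject H₀

reject H₀: no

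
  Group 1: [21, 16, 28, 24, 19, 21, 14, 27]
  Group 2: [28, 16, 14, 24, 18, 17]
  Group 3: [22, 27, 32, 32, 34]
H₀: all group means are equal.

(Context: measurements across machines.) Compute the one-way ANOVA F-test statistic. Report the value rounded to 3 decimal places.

Group means [21.25, 19.50, 29.40], grand mean 22.842
SSB = Σnᵢ(x̄ᵢ−x̄)² = 302.326; SSW = ΣΣ(x−x̄ᵢ)² = 410.200
MSB = 302.326/2 = 151.1632; MSW = 410.200/16 = 25.6375
F = MSB/MSW = 5.8962
df = (2, 16)

test statistic = 5.896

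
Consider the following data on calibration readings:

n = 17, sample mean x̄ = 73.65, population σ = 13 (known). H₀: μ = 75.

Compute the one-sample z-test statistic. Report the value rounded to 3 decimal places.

SE = σ/√n = 13/√17 = 3.1530
z = (x̄−μ₀)/SE = (73.65−75)/3.1530 = -0.4282

test statistic = -0.428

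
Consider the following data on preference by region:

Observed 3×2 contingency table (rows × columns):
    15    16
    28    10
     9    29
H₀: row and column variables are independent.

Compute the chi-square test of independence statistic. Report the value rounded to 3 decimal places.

Row totals [31, 38, 38], col totals [52, 55], n=107
χ² = (15−15.07)²/15.07 + (16−15.93)²/15.93 + (28−18.47)²/18.47 + (10−19.53)²/19.53 + (9−18.47)²/18.47 + (29−19.53)²/19.53 = 19.0157
df = 2

test statistic = 19.016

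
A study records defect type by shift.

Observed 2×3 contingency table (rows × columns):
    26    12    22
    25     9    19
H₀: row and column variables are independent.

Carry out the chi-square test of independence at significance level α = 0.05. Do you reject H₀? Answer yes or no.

Row totals [60, 53], col totals [51, 21, 41], n=113
χ² = (26−27.08)²/27.08 + (12−11.15)²/11.15 + (22−21.77)²/21.77 + (25−23.92)²/23.92 + (9−9.85)²/9.85 + (19−19.23)²/19.23 = 0.2350
df = 2
p-value (upper-tail) = 0.88916
At α=0.05: p ≥ α → fail to reject H₀

reject H₀: no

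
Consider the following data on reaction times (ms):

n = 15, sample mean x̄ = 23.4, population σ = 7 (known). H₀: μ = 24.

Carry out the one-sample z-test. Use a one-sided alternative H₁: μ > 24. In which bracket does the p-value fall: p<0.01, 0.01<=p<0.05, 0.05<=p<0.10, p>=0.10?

SE = σ/√n = 7/√15 = 1.8074
z = (x̄−μ₀)/SE = (23.4−24)/1.8074 = -0.3320
p-value (one-sided, H₁ greater) = 0.63004
→ bracket: p>=0.10

p-value bracket: p>=0.10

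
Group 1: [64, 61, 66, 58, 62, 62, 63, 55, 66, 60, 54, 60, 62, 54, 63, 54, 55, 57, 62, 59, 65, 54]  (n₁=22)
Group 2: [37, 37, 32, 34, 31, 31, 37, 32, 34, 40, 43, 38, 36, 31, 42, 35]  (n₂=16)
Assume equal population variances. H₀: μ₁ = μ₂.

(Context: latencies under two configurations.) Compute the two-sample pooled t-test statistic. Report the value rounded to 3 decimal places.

x̄₁=59.818, s₁=4.113, n₁=22
x̄₂=35.625, s₂=3.845, n₂=16
s_p² = [21·4.113² + 15·3.845²]/36 = 16.0284
SE = √(s_p²·(1/22+1/16)) = 1.3154
t = (59.818−35.625)/1.3154 = 18.3919
df = 36

test statistic = 18.392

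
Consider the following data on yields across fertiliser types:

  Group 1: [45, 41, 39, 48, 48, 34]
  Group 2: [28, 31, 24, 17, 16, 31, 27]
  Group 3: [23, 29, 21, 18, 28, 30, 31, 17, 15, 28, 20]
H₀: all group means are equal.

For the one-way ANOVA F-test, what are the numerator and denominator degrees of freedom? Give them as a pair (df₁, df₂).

k = 3 groups, N = 24 total
df = (k−1, N−k) = (3−1, 24−3) = (2, 21)

degrees of freedom = [2, 21]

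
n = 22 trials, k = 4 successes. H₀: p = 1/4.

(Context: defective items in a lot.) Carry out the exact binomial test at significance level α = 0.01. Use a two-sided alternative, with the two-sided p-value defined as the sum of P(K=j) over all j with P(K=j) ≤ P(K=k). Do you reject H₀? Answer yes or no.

reject H₀: no

Exact binomial: n=22, k=4, p₀=1/4=0.2500
P(X=j) = C(n,j)·p₀^j·(1−p₀)^(n−j); p = Σ P(X=j) over j with P(X=j) ≤ P(X=4)
p-value (two-sided) = 0.62412
At α=0.01: p ≥ α → fail to reject H₀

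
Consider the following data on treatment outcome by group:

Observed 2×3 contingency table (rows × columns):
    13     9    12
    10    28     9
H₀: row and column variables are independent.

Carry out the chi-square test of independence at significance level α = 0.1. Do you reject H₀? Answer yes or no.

Row totals [34, 47], col totals [23, 37, 21], n=81
χ² = (13−9.65)²/9.65 + (9−15.53)²/15.53 + (12−8.81)²/8.81 + (10−13.35)²/13.35 + (28−21.47)²/21.47 + (9−12.19)²/12.19 = 8.7147
df = 2
p-value (upper-tail) = 0.01281
At α=0.1: p < α → reject H₀

reject H₀: yes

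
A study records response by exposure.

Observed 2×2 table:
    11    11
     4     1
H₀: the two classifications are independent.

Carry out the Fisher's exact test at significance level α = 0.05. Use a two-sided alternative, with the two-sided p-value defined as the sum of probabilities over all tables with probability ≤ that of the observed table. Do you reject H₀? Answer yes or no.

Margins: r₁=22, r₂=5, c₁=15, c₂=12, n=27
p_obs = C(22,11)·C(5,4)/C(27,15); sum pmf over tables with pmf ≤ p_obs
p-value (two-sided) = 0.34188
At α=0.05: p ≥ α → fail to reject H₀

reject H₀: no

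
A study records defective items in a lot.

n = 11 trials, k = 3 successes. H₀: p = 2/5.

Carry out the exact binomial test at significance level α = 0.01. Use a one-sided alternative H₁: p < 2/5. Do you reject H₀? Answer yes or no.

reject H₀: no

Exact binomial: n=11, k=3, p₀=2/5=0.4000
P(X≤3) from Σ C(n,i)·p₀^i·(1−p₀)^(n−i)
p-value (one-sided, H₁ less) = 0.29628
At α=0.01: p ≥ α → fail to reject H₀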